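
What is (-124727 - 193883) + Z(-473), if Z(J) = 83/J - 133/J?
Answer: -150702480/473 ≈ -3.1861e+5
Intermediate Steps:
Z(J) = -50/J
(-124727 - 193883) + Z(-473) = (-124727 - 193883) - 50/(-473) = -318610 - 50*(-1/473) = -318610 + 50/473 = -150702480/473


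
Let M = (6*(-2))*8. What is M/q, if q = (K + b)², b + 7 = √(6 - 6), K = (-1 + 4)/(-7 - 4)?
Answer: -363/200 ≈ -1.8150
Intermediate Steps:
M = -96 (M = -12*8 = -96)
K = -3/11 (K = 3/(-11) = 3*(-1/11) = -3/11 ≈ -0.27273)
b = -7 (b = -7 + √(6 - 6) = -7 + √0 = -7 + 0 = -7)
q = 6400/121 (q = (-3/11 - 7)² = (-80/11)² = 6400/121 ≈ 52.893)
M/q = -96/6400/121 = -96*121/6400 = -363/200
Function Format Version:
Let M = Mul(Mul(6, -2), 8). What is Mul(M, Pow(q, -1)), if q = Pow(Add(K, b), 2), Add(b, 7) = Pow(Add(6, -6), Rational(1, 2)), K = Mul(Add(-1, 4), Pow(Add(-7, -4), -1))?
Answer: Rational(-363, 200) ≈ -1.8150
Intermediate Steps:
M = -96 (M = Mul(-12, 8) = -96)
K = Rational(-3, 11) (K = Mul(3, Pow(-11, -1)) = Mul(3, Rational(-1, 11)) = Rational(-3, 11) ≈ -0.27273)
b = -7 (b = Add(-7, Pow(Add(6, -6), Rational(1, 2))) = Add(-7, Pow(0, Rational(1, 2))) = Add(-7, 0) = -7)
q = Rational(6400, 121) (q = Pow(Add(Rational(-3, 11), -7), 2) = Pow(Rational(-80, 11), 2) = Rational(6400, 121) ≈ 52.893)
Mul(M, Pow(q, -1)) = Mul(-96, Pow(Rational(6400, 121), -1)) = Mul(-96, Rational(121, 6400)) = Rational(-363, 200)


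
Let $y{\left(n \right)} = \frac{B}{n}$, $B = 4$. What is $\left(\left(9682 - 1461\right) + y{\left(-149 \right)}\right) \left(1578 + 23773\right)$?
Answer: $\frac{31053073675}{149} \approx 2.0841 \cdot 10^{8}$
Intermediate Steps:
$y{\left(n \right)} = \frac{4}{n}$
$\left(\left(9682 - 1461\right) + y{\left(-149 \right)}\right) \left(1578 + 23773\right) = \left(\left(9682 - 1461\right) + \frac{4}{-149}\right) \left(1578 + 23773\right) = \left(\left(9682 - 1461\right) + 4 \left(- \frac{1}{149}\right)\right) 25351 = \left(8221 - \frac{4}{149}\right) 25351 = \frac{1224925}{149} \cdot 25351 = \frac{31053073675}{149}$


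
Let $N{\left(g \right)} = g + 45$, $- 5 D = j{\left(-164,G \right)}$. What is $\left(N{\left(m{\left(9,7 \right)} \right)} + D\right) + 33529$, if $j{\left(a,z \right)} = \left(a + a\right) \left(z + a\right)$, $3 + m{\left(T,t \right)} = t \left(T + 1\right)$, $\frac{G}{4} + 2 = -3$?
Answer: $\frac{107853}{5} \approx 21571.0$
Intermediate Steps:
$G = -20$ ($G = -8 + 4 \left(-3\right) = -8 - 12 = -20$)
$m{\left(T,t \right)} = -3 + t \left(1 + T\right)$ ($m{\left(T,t \right)} = -3 + t \left(T + 1\right) = -3 + t \left(1 + T\right)$)
$j{\left(a,z \right)} = 2 a \left(a + z\right)$
$D = - \frac{60352}{5}$ ($D = - \frac{2 \left(-164\right) \left(-164 - 20\right)}{5} = - \frac{2 \left(-164\right) \left(-184\right)}{5} = \left(- \frac{1}{5}\right) 60352 = - \frac{60352}{5} \approx -12070.0$)
$N{\left(g \right)} = 45 + g$
$\left(N{\left(m{\left(9,7 \right)} \right)} + D\right) + 33529 = \left(\left(45 + \left(-3 + 7 + 9 \cdot 7\right)\right) - \frac{60352}{5}\right) + 33529 = \left(\left(45 + \left(-3 + 7 + 63\right)\right) - \frac{60352}{5}\right) + 33529 = \left(\left(45 + 67\right) - \frac{60352}{5}\right) + 33529 = \left(112 - \frac{60352}{5}\right) + 33529 = - \frac{59792}{5} + 33529 = \frac{107853}{5}$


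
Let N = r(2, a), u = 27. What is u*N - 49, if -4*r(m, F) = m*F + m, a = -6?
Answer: 37/2 ≈ 18.500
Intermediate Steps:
r(m, F) = -m/4 - F*m/4 (r(m, F) = -(m*F + m)/4 = -(F*m + m)/4 = -(m + F*m)/4 = -m/4 - F*m/4)
N = 5/2 (N = -¼*2*(1 - 6) = -¼*2*(-5) = 5/2 ≈ 2.5000)
u*N - 49 = 27*(5/2) - 49 = 135/2 - 49 = 37/2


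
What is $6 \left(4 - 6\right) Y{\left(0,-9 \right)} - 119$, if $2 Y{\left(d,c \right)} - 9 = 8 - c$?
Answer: $-275$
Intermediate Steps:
$Y{\left(d,c \right)} = \frac{17}{2} - \frac{c}{2}$ ($Y{\left(d,c \right)} = \frac{9}{2} + \frac{8 - c}{2} = \frac{9}{2} - \left(-4 + \frac{c}{2}\right) = \frac{17}{2} - \frac{c}{2}$)
$6 \left(4 - 6\right) Y{\left(0,-9 \right)} - 119 = 6 \left(4 - 6\right) \left(\frac{17}{2} - - \frac{9}{2}\right) - 119 = 6 \left(-2\right) \left(\frac{17}{2} + \frac{9}{2}\right) - 119 = \left(-12\right) 13 - 119 = -156 - 119 = -275$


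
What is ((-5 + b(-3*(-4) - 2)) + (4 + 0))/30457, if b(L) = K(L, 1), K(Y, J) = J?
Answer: 0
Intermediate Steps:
b(L) = 1
((-5 + b(-3*(-4) - 2)) + (4 + 0))/30457 = ((-5 + 1) + (4 + 0))/30457 = (-4 + 4)/30457 = (1/30457)*0 = 0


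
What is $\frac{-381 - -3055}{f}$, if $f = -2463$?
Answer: $- \frac{2674}{2463} \approx -1.0857$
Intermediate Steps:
$\frac{-381 - -3055}{f} = \frac{-381 - -3055}{-2463} = \left(-381 + 3055\right) \left(- \frac{1}{2463}\right) = 2674 \left(- \frac{1}{2463}\right) = - \frac{2674}{2463}$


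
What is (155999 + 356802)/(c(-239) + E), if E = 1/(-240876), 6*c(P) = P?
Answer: -123521453676/9594895 ≈ -12874.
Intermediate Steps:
c(P) = P/6
E = -1/240876 ≈ -4.1515e-6
(155999 + 356802)/(c(-239) + E) = (155999 + 356802)/((⅙)*(-239) - 1/240876) = 512801/(-239/6 - 1/240876) = 512801/(-9594895/240876) = 512801*(-240876/9594895) = -123521453676/9594895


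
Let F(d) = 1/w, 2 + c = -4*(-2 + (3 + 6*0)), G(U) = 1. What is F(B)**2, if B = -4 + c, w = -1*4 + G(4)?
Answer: 1/9 ≈ 0.11111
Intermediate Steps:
c = -6 (c = -2 - 4*(-2 + (3 + 6*0)) = -2 - 4*(-2 + (3 + 0)) = -2 - 4*(-2 + 3) = -2 - 4*1 = -2 - 4 = -6)
w = -3 (w = -1*4 + 1 = -4 + 1 = -3)
B = -10 (B = -4 - 6 = -10)
F(d) = -1/3 (F(d) = 1/(-3) = -1/3)
F(B)**2 = (-1/3)**2 = 1/9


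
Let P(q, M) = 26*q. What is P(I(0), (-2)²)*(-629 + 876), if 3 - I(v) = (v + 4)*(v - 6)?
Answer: 173394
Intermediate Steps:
I(v) = 3 - (-6 + v)*(4 + v) (I(v) = 3 - (v + 4)*(v - 6) = 3 - (4 + v)*(-6 + v) = 3 - (-6 + v)*(4 + v))
P(I(0), (-2)²)*(-629 + 876) = (26*(27 - 1*0² + 2*0))*(-629 + 876) = (26*(27 - 1*0 + 0))*247 = (26*(27 + 0 + 0))*247 = (26*27)*247 = 702*247 = 173394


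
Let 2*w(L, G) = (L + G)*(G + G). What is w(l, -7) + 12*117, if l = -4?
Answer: 1481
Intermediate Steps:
w(L, G) = G*(G + L) (w(L, G) = ((L + G)*(G + G))/2 = ((G + L)*(2*G))/2 = (2*G*(G + L))/2 = G*(G + L))
w(l, -7) + 12*117 = -7*(-7 - 4) + 12*117 = -7*(-11) + 1404 = 77 + 1404 = 1481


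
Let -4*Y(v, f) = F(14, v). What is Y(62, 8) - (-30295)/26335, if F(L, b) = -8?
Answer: 16593/5267 ≈ 3.1504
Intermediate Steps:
Y(v, f) = 2 (Y(v, f) = -¼*(-8) = 2)
Y(62, 8) - (-30295)/26335 = 2 - (-30295)/26335 = 2 - 1*(-6059/5267) = 2 + 6059/5267 = 16593/5267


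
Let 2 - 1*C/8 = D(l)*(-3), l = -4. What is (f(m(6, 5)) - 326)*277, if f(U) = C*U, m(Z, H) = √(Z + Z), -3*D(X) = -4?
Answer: -90302 + 26592*√3 ≈ -44243.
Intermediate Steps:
D(X) = 4/3 (D(X) = -⅓*(-4) = 4/3)
C = 48 (C = 16 - 32*(-3)/3 = 16 - 8*(-4) = 16 + 32 = 48)
m(Z, H) = √2*√Z (m(Z, H) = √(2*Z) = √2*√Z)
f(U) = 48*U
(f(m(6, 5)) - 326)*277 = (48*(√2*√6) - 326)*277 = (48*(2*√3) - 326)*277 = (96*√3 - 326)*277 = (-326 + 96*√3)*277 = -90302 + 26592*√3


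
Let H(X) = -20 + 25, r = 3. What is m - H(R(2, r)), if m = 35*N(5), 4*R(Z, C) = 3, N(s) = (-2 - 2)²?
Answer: 555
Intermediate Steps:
N(s) = 16 (N(s) = (-4)² = 16)
R(Z, C) = ¾ (R(Z, C) = (¼)*3 = ¾)
m = 560 (m = 35*16 = 560)
H(X) = 5
m - H(R(2, r)) = 560 - 1*5 = 560 - 5 = 555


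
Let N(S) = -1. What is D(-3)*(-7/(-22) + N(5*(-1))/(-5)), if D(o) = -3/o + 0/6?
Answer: 57/110 ≈ 0.51818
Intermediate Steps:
D(o) = -3/o (D(o) = -3/o + 0*(1/6) = -3/o + 0 = -3/o)
D(-3)*(-7/(-22) + N(5*(-1))/(-5)) = (-3/(-3))*(-7/(-22) - 1/(-5)) = (-3*(-1/3))*(-7*(-1/22) - 1*(-1/5)) = 1*(7/22 + 1/5) = 1*(57/110) = 57/110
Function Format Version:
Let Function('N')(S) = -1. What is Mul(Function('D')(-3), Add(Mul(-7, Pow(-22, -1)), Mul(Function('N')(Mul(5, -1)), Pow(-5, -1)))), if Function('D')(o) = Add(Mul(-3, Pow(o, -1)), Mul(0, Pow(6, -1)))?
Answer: Rational(57, 110) ≈ 0.51818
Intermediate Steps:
Function('D')(o) = Mul(-3, Pow(o, -1)) (Function('D')(o) = Add(Mul(-3, Pow(o, -1)), Mul(0, Rational(1, 6))) = Add(Mul(-3, Pow(o, -1)), 0) = Mul(-3, Pow(o, -1)))
Mul(Function('D')(-3), Add(Mul(-7, Pow(-22, -1)), Mul(Function('N')(Mul(5, -1)), Pow(-5, -1)))) = Mul(Mul(-3, Pow(-3, -1)), Add(Mul(-7, Pow(-22, -1)), Mul(-1, Pow(-5, -1)))) = Mul(Mul(-3, Rational(-1, 3)), Add(Mul(-7, Rational(-1, 22)), Mul(-1, Rational(-1, 5)))) = Mul(1, Add(Rational(7, 22), Rational(1, 5))) = Mul(1, Rational(57, 110)) = Rational(57, 110)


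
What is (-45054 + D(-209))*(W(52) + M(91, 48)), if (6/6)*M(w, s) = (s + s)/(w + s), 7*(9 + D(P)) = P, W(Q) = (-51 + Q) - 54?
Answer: 2295091150/973 ≈ 2.3588e+6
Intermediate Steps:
W(Q) = -105 + Q
D(P) = -9 + P/7
M(w, s) = 2*s/(s + w) (M(w, s) = (s + s)/(w + s) = (2*s)/(s + w) = 2*s/(s + w))
(-45054 + D(-209))*(W(52) + M(91, 48)) = (-45054 + (-9 + (⅐)*(-209)))*((-105 + 52) + 2*48/(48 + 91)) = (-45054 + (-9 - 209/7))*(-53 + 2*48/139) = (-45054 - 272/7)*(-53 + 2*48*(1/139)) = -315650*(-53 + 96/139)/7 = -315650/7*(-7271/139) = 2295091150/973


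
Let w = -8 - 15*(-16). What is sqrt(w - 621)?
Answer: I*sqrt(389) ≈ 19.723*I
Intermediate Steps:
w = 232 (w = -8 + 240 = 232)
sqrt(w - 621) = sqrt(232 - 621) = sqrt(-389) = I*sqrt(389)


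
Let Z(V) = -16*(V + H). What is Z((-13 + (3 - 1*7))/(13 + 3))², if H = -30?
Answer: 247009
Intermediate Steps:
Z(V) = 480 - 16*V (Z(V) = -16*(V - 30) = -16*(-30 + V) = 480 - 16*V)
Z((-13 + (3 - 1*7))/(13 + 3))² = (480 - 16*(-13 + (3 - 1*7))/(13 + 3))² = (480 - 16*(-13 + (3 - 7))/16)² = (480 - 16*(-13 - 4)/16)² = (480 - (-272)/16)² = (480 - 16*(-17/16))² = (480 + 17)² = 497² = 247009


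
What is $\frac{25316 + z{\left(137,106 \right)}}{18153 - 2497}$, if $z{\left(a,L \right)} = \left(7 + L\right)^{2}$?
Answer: $\frac{38085}{15656} \approx 2.4326$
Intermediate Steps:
$\frac{25316 + z{\left(137,106 \right)}}{18153 - 2497} = \frac{25316 + \left(7 + 106\right)^{2}}{18153 - 2497} = \frac{25316 + 113^{2}}{15656} = \left(25316 + 12769\right) \frac{1}{15656} = 38085 \cdot \frac{1}{15656} = \frac{38085}{15656}$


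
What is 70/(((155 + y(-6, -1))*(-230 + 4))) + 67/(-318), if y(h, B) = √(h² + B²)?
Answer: -10185461/47888044 + 35*√37/2710644 ≈ -0.21261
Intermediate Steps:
y(h, B) = √(B² + h²)
70/(((155 + y(-6, -1))*(-230 + 4))) + 67/(-318) = 70/(((155 + √((-1)² + (-6)²))*(-230 + 4))) + 67/(-318) = 70/(((155 + √(1 + 36))*(-226))) + 67*(-1/318) = 70/(((155 + √37)*(-226))) - 67/318 = 70/(-35030 - 226*√37) - 67/318 = -67/318 + 70/(-35030 - 226*√37)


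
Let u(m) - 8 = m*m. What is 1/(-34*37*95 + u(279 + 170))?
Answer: 1/82099 ≈ 1.2180e-5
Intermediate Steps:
u(m) = 8 + m² (u(m) = 8 + m*m = 8 + m²)
1/(-34*37*95 + u(279 + 170)) = 1/(-34*37*95 + (8 + (279 + 170)²)) = 1/(-1258*95 + (8 + 449²)) = 1/(-119510 + (8 + 201601)) = 1/(-119510 + 201609) = 1/82099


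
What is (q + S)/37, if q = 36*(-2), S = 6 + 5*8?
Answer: -26/37 ≈ -0.70270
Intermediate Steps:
S = 46 (S = 6 + 40 = 46)
q = -72
(q + S)/37 = (-72 + 46)/37 = -26*1/37 = -26/37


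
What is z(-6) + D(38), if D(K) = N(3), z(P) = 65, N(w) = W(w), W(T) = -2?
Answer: 63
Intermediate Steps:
N(w) = -2
D(K) = -2
z(-6) + D(38) = 65 - 2 = 63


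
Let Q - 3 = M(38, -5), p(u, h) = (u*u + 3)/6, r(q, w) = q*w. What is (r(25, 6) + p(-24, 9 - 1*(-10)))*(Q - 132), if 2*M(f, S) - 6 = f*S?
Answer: -108953/2 ≈ -54477.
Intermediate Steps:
p(u, h) = ½ + u²/6 (p(u, h) = (u² + 3)*(⅙) = (3 + u²)*(⅙) = ½ + u²/6)
M(f, S) = 3 + S*f/2 (M(f, S) = 3 + (f*S)/2 = 3 + (S*f)/2 = 3 + S*f/2)
Q = -89 (Q = 3 + (3 + (½)*(-5)*38) = 3 + (3 - 95) = 3 - 92 = -89)
(r(25, 6) + p(-24, 9 - 1*(-10)))*(Q - 132) = (25*6 + (½ + (⅙)*(-24)²))*(-89 - 132) = (150 + (½ + (⅙)*576))*(-221) = (150 + (½ + 96))*(-221) = (150 + 193/2)*(-221) = (493/2)*(-221) = -108953/2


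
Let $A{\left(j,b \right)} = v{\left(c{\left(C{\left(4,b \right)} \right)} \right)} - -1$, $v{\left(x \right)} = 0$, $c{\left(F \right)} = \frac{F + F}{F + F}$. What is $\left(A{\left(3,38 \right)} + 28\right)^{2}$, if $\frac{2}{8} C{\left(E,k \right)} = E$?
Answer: $841$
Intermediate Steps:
$C{\left(E,k \right)} = 4 E$
$c{\left(F \right)} = 1$ ($c{\left(F \right)} = \frac{2 F}{2 F} = 2 F \frac{1}{2 F} = 1$)
$A{\left(j,b \right)} = 1$ ($A{\left(j,b \right)} = 0 - -1 = 0 + 1 = 1$)
$\left(A{\left(3,38 \right)} + 28\right)^{2} = \left(1 + 28\right)^{2} = 29^{2} = 841$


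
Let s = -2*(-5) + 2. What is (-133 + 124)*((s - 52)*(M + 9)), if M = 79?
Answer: 31680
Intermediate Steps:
s = 12 (s = 10 + 2 = 12)
(-133 + 124)*((s - 52)*(M + 9)) = (-133 + 124)*((12 - 52)*(79 + 9)) = -(-360)*88 = -9*(-3520) = 31680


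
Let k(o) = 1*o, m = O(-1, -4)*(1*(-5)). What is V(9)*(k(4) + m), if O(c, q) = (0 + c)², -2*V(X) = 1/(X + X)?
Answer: 1/36 ≈ 0.027778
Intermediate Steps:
V(X) = -1/(4*X) (V(X) = -1/(2*(X + X)) = -1/(2*X)/2 = -1/(4*X))
O(c, q) = c²
m = -5 (m = (-1)²*(1*(-5)) = 1*(-5) = -5)
k(o) = o
V(9)*(k(4) + m) = (-¼/9)*(4 - 5) = -¼*⅑*(-1) = -1/36*(-1) = 1/36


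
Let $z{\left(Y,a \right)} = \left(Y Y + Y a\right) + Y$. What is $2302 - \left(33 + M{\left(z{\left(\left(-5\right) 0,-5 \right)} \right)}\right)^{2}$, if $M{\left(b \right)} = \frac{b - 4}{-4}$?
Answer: $1146$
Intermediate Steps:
$z{\left(Y,a \right)} = Y + Y^{2} + Y a$ ($z{\left(Y,a \right)} = \left(Y^{2} + Y a\right) + Y = Y + Y^{2} + Y a$)
$M{\left(b \right)} = 1 - \frac{b}{4}$ ($M{\left(b \right)} = - \frac{-4 + b}{4} = 1 - \frac{b}{4}$)
$2302 - \left(33 + M{\left(z{\left(\left(-5\right) 0,-5 \right)} \right)}\right)^{2} = 2302 - \left(33 + \left(1 - \frac{\left(-5\right) 0 \left(1 - 0 - 5\right)}{4}\right)\right)^{2} = 2302 - \left(33 + \left(1 - \frac{0 \left(1 + 0 - 5\right)}{4}\right)\right)^{2} = 2302 - \left(33 + \left(1 - \frac{0 \left(-4\right)}{4}\right)\right)^{2} = 2302 - \left(33 + \left(1 - 0\right)\right)^{2} = 2302 - \left(33 + \left(1 + 0\right)\right)^{2} = 2302 - \left(33 + 1\right)^{2} = 2302 - 34^{2} = 2302 - 1156 = 1146$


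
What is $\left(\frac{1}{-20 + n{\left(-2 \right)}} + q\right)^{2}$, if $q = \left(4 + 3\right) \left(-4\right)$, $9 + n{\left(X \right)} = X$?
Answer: $\frac{755161}{961} \approx 785.81$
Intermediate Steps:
$n{\left(X \right)} = -9 + X$
$q = -28$ ($q = 7 \left(-4\right) = -28$)
$\left(\frac{1}{-20 + n{\left(-2 \right)}} + q\right)^{2} = \left(\frac{1}{-20 - 11} - 28\right)^{2} = \left(\frac{1}{-31} - 28\right)^{2} = \left(- \frac{1}{31} - 28\right)^{2} = \left(- \frac{869}{31}\right)^{2} = \frac{755161}{961}$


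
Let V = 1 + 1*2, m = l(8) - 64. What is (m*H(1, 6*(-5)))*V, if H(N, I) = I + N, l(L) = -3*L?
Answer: 7656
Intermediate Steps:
m = -88 (m = -3*8 - 64 = -24 - 64 = -88)
V = 3 (V = 1 + 2 = 3)
(m*H(1, 6*(-5)))*V = -88*(6*(-5) + 1)*3 = -88*(-30 + 1)*3 = -88*(-29)*3 = 2552*3 = 7656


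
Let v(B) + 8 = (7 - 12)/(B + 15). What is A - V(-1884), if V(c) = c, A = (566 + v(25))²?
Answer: 20038945/64 ≈ 3.1311e+5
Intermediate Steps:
v(B) = -8 - 5/(15 + B) (v(B) = -8 + (7 - 12)/(B + 15) = -8 - 5/(15 + B))
A = 19918369/64 (A = (566 + (-125 - 8*25)/(15 + 25))² = (566 + (-125 - 200)/40)² = (566 + (1/40)*(-325))² = (566 - 65/8)² = (4463/8)² = 19918369/64 ≈ 3.1122e+5)
A - V(-1884) = 19918369/64 - 1*(-1884) = 19918369/64 + 1884 = 20038945/64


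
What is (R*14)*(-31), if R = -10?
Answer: 4340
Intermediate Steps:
(R*14)*(-31) = -10*14*(-31) = -140*(-31) = 4340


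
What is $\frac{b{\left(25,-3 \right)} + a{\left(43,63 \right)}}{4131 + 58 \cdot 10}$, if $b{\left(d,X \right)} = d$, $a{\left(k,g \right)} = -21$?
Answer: $\frac{4}{4711} \approx 0.00084908$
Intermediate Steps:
$\frac{b{\left(25,-3 \right)} + a{\left(43,63 \right)}}{4131 + 58 \cdot 10} = \frac{25 - 21}{4131 + 58 \cdot 10} = \frac{4}{4131 + 580} = \frac{4}{4711}$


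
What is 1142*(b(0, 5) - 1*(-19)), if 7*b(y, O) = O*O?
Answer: 180436/7 ≈ 25777.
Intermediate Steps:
b(y, O) = O²/7 (b(y, O) = (O*O)/7 = O²/7)
1142*(b(0, 5) - 1*(-19)) = 1142*((⅐)*5² - 1*(-19)) = 1142*((⅐)*25 + 19) = 1142*(25/7 + 19) = 1142*(158/7) = 180436/7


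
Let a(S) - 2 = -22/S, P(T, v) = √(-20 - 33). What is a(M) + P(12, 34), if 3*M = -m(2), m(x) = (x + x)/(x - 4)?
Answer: -31 + I*√53 ≈ -31.0 + 7.2801*I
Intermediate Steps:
P(T, v) = I*√53 (P(T, v) = √(-53) = I*√53)
m(x) = 2*x/(-4 + x) (m(x) = (2*x)/(-4 + x) = 2*x/(-4 + x))
M = ⅔ (M = (-2*2/(-4 + 2))/3 = (-2*2/(-2))/3 = (-2*2*(-1)/2)/3 = (-1*(-2))/3 = (⅓)*2 = ⅔ ≈ 0.66667)
a(S) = 2 - 22/S
a(M) + P(12, 34) = (2 - 22/⅔) + I*√53 = (2 - 22*3/2) + I*√53 = (2 - 33) + I*√53 = -31 + I*√53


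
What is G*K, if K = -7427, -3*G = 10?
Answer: 74270/3 ≈ 24757.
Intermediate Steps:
G = -10/3 (G = -⅓*10 = -10/3 ≈ -3.3333)
G*K = -10/3*(-7427) = 74270/3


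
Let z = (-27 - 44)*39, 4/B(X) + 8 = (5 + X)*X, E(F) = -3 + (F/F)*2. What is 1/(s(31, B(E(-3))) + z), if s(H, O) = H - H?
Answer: -1/2769 ≈ -0.00036114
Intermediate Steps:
E(F) = -1 (E(F) = -3 + 1*2 = -3 + 2 = -1)
B(X) = 4/(-8 + X*(5 + X)) (B(X) = 4/(-8 + (5 + X)*X) = 4/(-8 + X*(5 + X)))
z = -2769 (z = -71*39 = -2769)
s(H, O) = 0
1/(s(31, B(E(-3))) + z) = 1/(0 - 2769) = 1/(-2769) = -1/2769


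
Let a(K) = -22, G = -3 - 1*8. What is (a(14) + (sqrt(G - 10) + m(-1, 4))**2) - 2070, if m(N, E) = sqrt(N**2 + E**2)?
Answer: -2096 + 2*I*sqrt(357) ≈ -2096.0 + 37.789*I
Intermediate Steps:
G = -11 (G = -3 - 8 = -11)
m(N, E) = sqrt(E**2 + N**2)
(a(14) + (sqrt(G - 10) + m(-1, 4))**2) - 2070 = (-22 + (sqrt(-11 - 10) + sqrt(4**2 + (-1)**2))**2) - 2070 = (-22 + (sqrt(-21) + sqrt(16 + 1))**2) - 2070 = (-22 + (I*sqrt(21) + sqrt(17))**2) - 2070 = (-22 + (sqrt(17) + I*sqrt(21))**2) - 2070 = -2092 + (sqrt(17) + I*sqrt(21))**2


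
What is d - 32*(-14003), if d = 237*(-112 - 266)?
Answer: 358510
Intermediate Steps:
d = -89586 (d = 237*(-378) = -89586)
d - 32*(-14003) = -89586 - 32*(-14003) = -89586 - 1*(-448096) = -89586 + 448096 = 358510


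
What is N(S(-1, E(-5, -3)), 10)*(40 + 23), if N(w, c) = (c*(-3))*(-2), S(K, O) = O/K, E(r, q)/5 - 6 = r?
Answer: 3780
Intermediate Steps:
E(r, q) = 30 + 5*r
N(w, c) = 6*c (N(w, c) = -3*c*(-2) = 6*c)
N(S(-1, E(-5, -3)), 10)*(40 + 23) = (6*10)*(40 + 23) = 60*63 = 3780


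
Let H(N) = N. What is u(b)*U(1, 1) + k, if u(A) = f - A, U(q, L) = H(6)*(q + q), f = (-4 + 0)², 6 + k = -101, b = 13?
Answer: -71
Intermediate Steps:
k = -107 (k = -6 - 101 = -107)
f = 16 (f = (-4)² = 16)
U(q, L) = 12*q (U(q, L) = 6*(q + q) = 6*(2*q) = 12*q)
u(A) = 16 - A
u(b)*U(1, 1) + k = (16 - 1*13)*(12*1) - 107 = (16 - 13)*12 - 107 = 3*12 - 107 = 36 - 107 = -71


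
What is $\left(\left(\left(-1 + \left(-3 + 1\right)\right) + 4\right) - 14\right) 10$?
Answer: $-130$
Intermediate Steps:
$\left(\left(\left(-1 + \left(-3 + 1\right)\right) + 4\right) - 14\right) 10 = \left(\left(\left(-1 - 2\right) + 4\right) - 14\right) 10 = \left(\left(-3 + 4\right) - 14\right) 10 = \left(1 - 14\right) 10 = \left(-13\right) 10 = -130$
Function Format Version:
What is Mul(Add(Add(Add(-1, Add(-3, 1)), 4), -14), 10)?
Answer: -130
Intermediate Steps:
Mul(Add(Add(Add(-1, Add(-3, 1)), 4), -14), 10) = Mul(Add(Add(Add(-1, -2), 4), -14), 10) = Mul(Add(Add(-3, 4), -14), 10) = Mul(Add(1, -14), 10) = Mul(-13, 10) = -130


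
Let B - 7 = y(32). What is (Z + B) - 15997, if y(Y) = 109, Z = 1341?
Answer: -14540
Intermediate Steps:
B = 116 (B = 7 + 109 = 116)
(Z + B) - 15997 = (1341 + 116) - 15997 = 1457 - 15997 = -14540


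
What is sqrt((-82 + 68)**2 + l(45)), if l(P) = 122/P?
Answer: sqrt(44710)/15 ≈ 14.096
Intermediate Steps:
sqrt((-82 + 68)**2 + l(45)) = sqrt((-82 + 68)**2 + 122/45) = sqrt((-14)**2 + 122*(1/45)) = sqrt(196 + 122/45) = sqrt(8942/45) = sqrt(44710)/15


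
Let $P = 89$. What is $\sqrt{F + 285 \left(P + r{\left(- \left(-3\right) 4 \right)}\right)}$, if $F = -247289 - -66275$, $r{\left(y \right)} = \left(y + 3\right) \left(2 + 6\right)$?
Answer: $i \sqrt{121449} \approx 348.5 i$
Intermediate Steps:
$r{\left(y \right)} = 24 + 8 y$ ($r{\left(y \right)} = \left(3 + y\right) 8 = 24 + 8 y$)
$F = -181014$ ($F = -247289 + 66275 = -181014$)
$\sqrt{F + 285 \left(P + r{\left(- \left(-3\right) 4 \right)}\right)} = \sqrt{-181014 + 285 \left(89 + \left(24 + 8 \left(- \left(-3\right) 4\right)\right)\right)} = \sqrt{-181014 + 285 \left(89 + \left(24 + 8 \left(\left(-1\right) \left(-12\right)\right)\right)\right)} = \sqrt{-181014 + 285 \left(89 + \left(24 + 8 \cdot 12\right)\right)} = \sqrt{-181014 + 285 \left(89 + \left(24 + 96\right)\right)} = \sqrt{-181014 + 285 \left(89 + 120\right)} = \sqrt{-181014 + 285 \cdot 209} = \sqrt{-181014 + 59565} = \sqrt{-121449} = i \sqrt{121449}$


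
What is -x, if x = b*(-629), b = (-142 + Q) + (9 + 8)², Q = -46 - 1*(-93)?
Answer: 122026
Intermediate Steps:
Q = 47 (Q = -46 + 93 = 47)
b = 194 (b = (-142 + 47) + (9 + 8)² = -95 + 17² = -95 + 289 = 194)
x = -122026 (x = 194*(-629) = -122026)
-x = -1*(-122026) = 122026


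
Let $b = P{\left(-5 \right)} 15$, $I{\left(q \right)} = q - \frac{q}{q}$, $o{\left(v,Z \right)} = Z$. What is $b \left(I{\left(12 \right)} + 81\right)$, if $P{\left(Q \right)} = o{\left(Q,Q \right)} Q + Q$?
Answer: $27600$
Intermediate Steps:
$P{\left(Q \right)} = Q + Q^{2}$ ($P{\left(Q \right)} = Q Q + Q = Q^{2} + Q = Q + Q^{2}$)
$I{\left(q \right)} = -1 + q$ ($I{\left(q \right)} = q - 1 = -1 + q$)
$b = 300$ ($b = - 5 \left(1 - 5\right) 15 = \left(-5\right) \left(-4\right) 15 = 20 \cdot 15 = 300$)
$b \left(I{\left(12 \right)} + 81\right) = 300 \left(\left(-1 + 12\right) + 81\right) = 300 \left(11 + 81\right) = 300 \cdot 92 = 27600$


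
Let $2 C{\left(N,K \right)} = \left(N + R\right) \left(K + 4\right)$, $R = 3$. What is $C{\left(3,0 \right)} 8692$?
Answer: $104304$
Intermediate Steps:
$C{\left(N,K \right)} = \frac{\left(3 + N\right) \left(4 + K\right)}{2}$ ($C{\left(N,K \right)} = \frac{\left(N + 3\right) \left(K + 4\right)}{2} = \frac{\left(3 + N\right) \left(4 + K\right)}{2}$)
$C{\left(3,0 \right)} 8692 = \left(6 + 2 \cdot 3 + \frac{3}{2} \cdot 0 + \frac{1}{2} \cdot 0 \cdot 3\right) 8692 = \left(6 + 6 + 0 + 0\right) 8692 = 12 \cdot 8692 = 104304$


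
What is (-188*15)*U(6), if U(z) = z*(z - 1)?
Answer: -84600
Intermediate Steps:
U(z) = z*(-1 + z)
(-188*15)*U(6) = (-188*15)*(6*(-1 + 6)) = -16920*5 = -2820*30 = -84600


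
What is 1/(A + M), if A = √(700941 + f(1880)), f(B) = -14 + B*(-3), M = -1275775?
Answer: -1275775/1627601155338 - √695287/1627601155338 ≈ -7.8435e-7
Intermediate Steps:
f(B) = -14 - 3*B
A = √695287 (A = √(700941 + (-14 - 3*1880)) = √(700941 + (-14 - 5640)) = √(700941 - 5654) = √695287 ≈ 833.84)
1/(A + M) = 1/(√695287 - 1275775) = 1/(-1275775 + √695287)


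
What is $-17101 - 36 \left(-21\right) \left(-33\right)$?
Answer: $-42049$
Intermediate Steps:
$-17101 - 36 \left(-21\right) \left(-33\right) = -17101 - \left(-756\right) \left(-33\right) = -17101 - 24948 = -42049$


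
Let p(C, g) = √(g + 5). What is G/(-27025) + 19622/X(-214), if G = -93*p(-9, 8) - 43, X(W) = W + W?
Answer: -265133073/5783350 + 93*√13/27025 ≈ -45.832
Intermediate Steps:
X(W) = 2*W
p(C, g) = √(5 + g)
G = -43 - 93*√13 (G = -93*√(5 + 8) - 43 = -93*√13 - 43 = -43 - 93*√13 ≈ -378.32)
G/(-27025) + 19622/X(-214) = (-43 - 93*√13)/(-27025) + 19622/((2*(-214))) = (-43 - 93*√13)*(-1/27025) + 19622/(-428) = (43/27025 + 93*√13/27025) + 19622*(-1/428) = (43/27025 + 93*√13/27025) - 9811/214 = -265133073/5783350 + 93*√13/27025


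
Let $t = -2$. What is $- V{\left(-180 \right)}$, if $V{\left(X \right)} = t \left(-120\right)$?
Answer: $-240$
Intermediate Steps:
$V{\left(X \right)} = 240$ ($V{\left(X \right)} = \left(-2\right) \left(-120\right) = 240$)
$- V{\left(-180 \right)} = \left(-1\right) 240 = -240$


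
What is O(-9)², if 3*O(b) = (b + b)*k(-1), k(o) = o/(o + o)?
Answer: 9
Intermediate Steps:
k(o) = ½ (k(o) = o/((2*o)) = o*(1/(2*o)) = ½)
O(b) = b/3 (O(b) = ((b + b)*(½))/3 = ((2*b)*(½))/3 = b/3)
O(-9)² = ((⅓)*(-9))² = (-3)² = 9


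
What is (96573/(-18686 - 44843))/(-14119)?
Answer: 96573/896965951 ≈ 0.00010767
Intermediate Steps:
(96573/(-18686 - 44843))/(-14119) = (96573/(-63529))*(-1/14119) = (96573*(-1/63529))*(-1/14119) = -96573/63529*(-1/14119) = 96573/896965951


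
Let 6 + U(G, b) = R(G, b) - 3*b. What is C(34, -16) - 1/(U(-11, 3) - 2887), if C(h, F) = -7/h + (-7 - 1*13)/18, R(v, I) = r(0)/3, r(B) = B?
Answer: -292300/222003 ≈ -1.3166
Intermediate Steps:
R(v, I) = 0 (R(v, I) = 0/3 = 0*(⅓) = 0)
C(h, F) = -10/9 - 7/h (C(h, F) = -7/h + (-7 - 13)*(1/18) = -7/h - 20*1/18 = -7/h - 10/9 = -10/9 - 7/h)
U(G, b) = -6 - 3*b (U(G, b) = -6 + (0 - 3*b) = -6 - 3*b)
C(34, -16) - 1/(U(-11, 3) - 2887) = (-10/9 - 7/34) - 1/((-6 - 3*3) - 2887) = (-10/9 - 7*1/34) - 1/((-6 - 9) - 2887) = (-10/9 - 7/34) - 1/(-15 - 2887) = -403/306 - 1/(-2902) = -403/306 - 1*(-1/2902) = -403/306 + 1/2902 = -292300/222003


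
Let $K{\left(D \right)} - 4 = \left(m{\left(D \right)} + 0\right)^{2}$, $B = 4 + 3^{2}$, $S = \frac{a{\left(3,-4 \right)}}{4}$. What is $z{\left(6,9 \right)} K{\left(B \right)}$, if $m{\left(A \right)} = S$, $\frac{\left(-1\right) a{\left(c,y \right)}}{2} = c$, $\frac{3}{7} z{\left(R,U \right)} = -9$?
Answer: $- \frac{525}{4} \approx -131.25$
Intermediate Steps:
$z{\left(R,U \right)} = -21$ ($z{\left(R,U \right)} = \frac{7}{3} \left(-9\right) = -21$)
$a{\left(c,y \right)} = - 2 c$
$S = - \frac{3}{2}$ ($S = \frac{\left(-2\right) 3}{4} = \left(-6\right) \frac{1}{4} = - \frac{3}{2} \approx -1.5$)
$m{\left(A \right)} = - \frac{3}{2}$
$B = 13$ ($B = 4 + 9 = 13$)
$K{\left(D \right)} = \frac{25}{4}$ ($K{\left(D \right)} = 4 + \left(- \frac{3}{2} + 0\right)^{2} = 4 + \left(- \frac{3}{2}\right)^{2} = 4 + \frac{9}{4} = \frac{25}{4}$)
$z{\left(6,9 \right)} K{\left(B \right)} = \left(-21\right) \frac{25}{4} = - \frac{525}{4}$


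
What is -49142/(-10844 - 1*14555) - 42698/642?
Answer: -526468669/8153079 ≈ -64.573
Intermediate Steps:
-49142/(-10844 - 1*14555) - 42698/642 = -49142/(-10844 - 14555) - 42698*1/642 = -49142/(-25399) - 21349/321 = -49142*(-1/25399) - 21349/321 = 49142/25399 - 21349/321 = -526468669/8153079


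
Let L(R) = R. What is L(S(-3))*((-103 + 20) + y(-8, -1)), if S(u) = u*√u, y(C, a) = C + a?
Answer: 276*I*√3 ≈ 478.05*I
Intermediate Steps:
S(u) = u^(3/2)
L(S(-3))*((-103 + 20) + y(-8, -1)) = (-3)^(3/2)*((-103 + 20) + (-8 - 1)) = (-3*I*√3)*(-83 - 9) = -3*I*√3*(-92) = 276*I*√3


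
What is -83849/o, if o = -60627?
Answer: 83849/60627 ≈ 1.3830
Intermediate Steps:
-83849/o = -83849/(-60627) = -83849*(-1/60627) = 83849/60627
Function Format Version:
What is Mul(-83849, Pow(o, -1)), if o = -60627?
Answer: Rational(83849, 60627) ≈ 1.3830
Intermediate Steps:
Mul(-83849, Pow(o, -1)) = Mul(-83849, Pow(-60627, -1)) = Mul(-83849, Rational(-1, 60627)) = Rational(83849, 60627)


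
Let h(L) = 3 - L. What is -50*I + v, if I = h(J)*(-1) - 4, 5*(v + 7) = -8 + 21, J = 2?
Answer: 1228/5 ≈ 245.60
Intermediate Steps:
v = -22/5 (v = -7 + (-8 + 21)/5 = -7 + (1/5)*13 = -7 + 13/5 = -22/5 ≈ -4.4000)
I = -5 (I = (3 - 1*2)*(-1) - 4 = (3 - 2)*(-1) - 4 = 1*(-1) - 4 = -1 - 4 = -5)
-50*I + v = -50*(-5) - 22/5 = 250 - 22/5 = 1228/5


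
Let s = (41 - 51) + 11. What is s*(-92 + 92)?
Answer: 0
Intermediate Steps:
s = 1 (s = -10 + 11 = 1)
s*(-92 + 92) = 1*(-92 + 92) = 1*0 = 0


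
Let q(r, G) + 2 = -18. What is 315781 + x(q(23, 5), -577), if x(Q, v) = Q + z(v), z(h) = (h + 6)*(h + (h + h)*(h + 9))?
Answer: -373629284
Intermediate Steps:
q(r, G) = -20 (q(r, G) = -2 - 18 = -20)
z(h) = (6 + h)*(h + 2*h*(9 + h)) (z(h) = (6 + h)*(h + (2*h)*(9 + h)) = (6 + h)*(h + 2*h*(9 + h)))
x(Q, v) = Q + v*(114 + 2*v**2 + 31*v)
315781 + x(q(23, 5), -577) = 315781 + (-20 - 577*(114 + 2*(-577)**2 + 31*(-577))) = 315781 + (-20 - 577*(114 + 2*332929 - 17887)) = 315781 + (-20 - 577*(114 + 665858 - 17887)) = 315781 + (-20 - 577*648085) = 315781 + (-20 - 373945045) = 315781 - 373945065 = -373629284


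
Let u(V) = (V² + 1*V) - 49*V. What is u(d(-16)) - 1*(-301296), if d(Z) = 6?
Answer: 301044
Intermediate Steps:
u(V) = V² - 48*V (u(V) = (V² + V) - 49*V = (V + V²) - 49*V = V² - 48*V)
u(d(-16)) - 1*(-301296) = 6*(-48 + 6) - 1*(-301296) = 6*(-42) + 301296 = -252 + 301296 = 301044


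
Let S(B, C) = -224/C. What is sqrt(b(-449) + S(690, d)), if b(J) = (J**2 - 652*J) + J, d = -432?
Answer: sqrt(40005942)/9 ≈ 702.78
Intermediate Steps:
b(J) = J**2 - 651*J
sqrt(b(-449) + S(690, d)) = sqrt(-449*(-651 - 449) - 224/(-432)) = sqrt(-449*(-1100) - 224*(-1/432)) = sqrt(493900 + 14/27) = sqrt(13335314/27) = sqrt(40005942)/9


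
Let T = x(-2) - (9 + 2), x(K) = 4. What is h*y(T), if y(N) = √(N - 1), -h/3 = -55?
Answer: 330*I*√2 ≈ 466.69*I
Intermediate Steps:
h = 165 (h = -3*(-55) = 165)
T = -7 (T = 4 - (9 + 2) = 4 - 1*11 = 4 - 11 = -7)
y(N) = √(-1 + N)
h*y(T) = 165*√(-1 - 7) = 165*√(-8) = 165*(2*I*√2) = 330*I*√2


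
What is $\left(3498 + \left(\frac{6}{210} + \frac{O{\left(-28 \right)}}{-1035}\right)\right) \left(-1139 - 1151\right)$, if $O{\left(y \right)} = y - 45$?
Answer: $- \frac{11607427424}{1449} \approx -8.0106 \cdot 10^{6}$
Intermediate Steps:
$O{\left(y \right)} = -45 + y$
$\left(3498 + \left(\frac{6}{210} + \frac{O{\left(-28 \right)}}{-1035}\right)\right) \left(-1139 - 1151\right) = \left(3498 + \left(\frac{6}{210} + \frac{-45 - 28}{-1035}\right)\right) \left(-1139 - 1151\right) = \left(3498 + \left(6 \cdot \frac{1}{210} - - \frac{73}{1035}\right)\right) \left(-2290\right) = \left(3498 + \left(\frac{1}{35} + \frac{73}{1035}\right)\right) \left(-2290\right) = \left(3498 + \frac{718}{7245}\right) \left(-2290\right) = \frac{25343728}{7245} \left(-2290\right) = - \frac{11607427424}{1449}$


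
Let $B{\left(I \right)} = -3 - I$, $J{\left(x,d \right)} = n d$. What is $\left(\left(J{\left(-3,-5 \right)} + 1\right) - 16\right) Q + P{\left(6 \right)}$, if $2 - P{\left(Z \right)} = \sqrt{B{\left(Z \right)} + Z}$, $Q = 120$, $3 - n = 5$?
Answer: $-598 - i \sqrt{3} \approx -598.0 - 1.732 i$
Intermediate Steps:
$n = -2$ ($n = 3 - 5 = -2$)
$J{\left(x,d \right)} = - 2 d$
$P{\left(Z \right)} = 2 - i \sqrt{3}$ ($P{\left(Z \right)} = 2 - \sqrt{\left(-3 - Z\right) + Z} = 2 - \sqrt{-3} = 2 - i \sqrt{3}$)
$\left(\left(J{\left(-3,-5 \right)} + 1\right) - 16\right) Q + P{\left(6 \right)} = \left(\left(\left(-2\right) \left(-5\right) + 1\right) - 16\right) 120 + \left(2 - i \sqrt{3}\right) = \left(\left(10 + 1\right) - 16\right) 120 + \left(2 - i \sqrt{3}\right) = \left(11 - 16\right) 120 + \left(2 - i \sqrt{3}\right) = \left(-5\right) 120 + \left(2 - i \sqrt{3}\right) = -600 + \left(2 - i \sqrt{3}\right) = -598 - i \sqrt{3}$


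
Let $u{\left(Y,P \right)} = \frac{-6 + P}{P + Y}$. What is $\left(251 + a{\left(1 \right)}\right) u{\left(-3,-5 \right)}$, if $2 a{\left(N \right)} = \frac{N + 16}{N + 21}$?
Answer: $\frac{11061}{32} \approx 345.66$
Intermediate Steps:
$a{\left(N \right)} = \frac{16 + N}{2 \left(21 + N\right)}$ ($a{\left(N \right)} = \frac{\left(N + 16\right) \frac{1}{N + 21}}{2} = \frac{\left(16 + N\right) \frac{1}{21 + N}}{2} = \frac{\frac{1}{21 + N} \left(16 + N\right)}{2} = \frac{16 + N}{2 \left(21 + N\right)}$)
$u{\left(Y,P \right)} = \frac{-6 + P}{P + Y}$
$\left(251 + a{\left(1 \right)}\right) u{\left(-3,-5 \right)} = \left(251 + \frac{16 + 1}{2 \left(21 + 1\right)}\right) \frac{-6 - 5}{-5 - 3} = \left(251 + \frac{1}{2} \cdot \frac{1}{22} \cdot 17\right) \frac{1}{-8} \left(-11\right) = \left(251 + \frac{1}{2} \cdot \frac{1}{22} \cdot 17\right) \left(\left(- \frac{1}{8}\right) \left(-11\right)\right) = \left(251 + \frac{17}{44}\right) \frac{11}{8} = \frac{11061}{44} \cdot \frac{11}{8} = \frac{11061}{32}$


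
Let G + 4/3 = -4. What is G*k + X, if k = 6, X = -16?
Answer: -48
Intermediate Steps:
G = -16/3 (G = -4/3 - 4 = -16/3 ≈ -5.3333)
G*k + X = -16/3*6 - 16 = -32 - 16 = -48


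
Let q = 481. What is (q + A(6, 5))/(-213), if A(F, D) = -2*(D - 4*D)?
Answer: -511/213 ≈ -2.3991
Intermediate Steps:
A(F, D) = 6*D (A(F, D) = -(-6)*D = 6*D)
(q + A(6, 5))/(-213) = (481 + 6*5)/(-213) = -(481 + 30)/213 = -1/213*511 = -511/213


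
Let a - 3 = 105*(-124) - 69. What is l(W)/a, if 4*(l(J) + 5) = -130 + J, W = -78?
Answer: 19/4362 ≈ 0.0043558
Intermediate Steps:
l(J) = -75/2 + J/4 (l(J) = -5 + (-130 + J)/4 = -5 + (-65/2 + J/4) = -75/2 + J/4)
a = -13086 (a = 3 + (105*(-124) - 69) = 3 + (-13020 - 69) = 3 - 13089 = -13086)
l(W)/a = (-75/2 + (¼)*(-78))/(-13086) = (-75/2 - 39/2)*(-1/13086) = -57*(-1/13086) = 19/4362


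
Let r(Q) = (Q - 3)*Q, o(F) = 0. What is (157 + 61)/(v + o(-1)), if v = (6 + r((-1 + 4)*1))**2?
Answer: 109/18 ≈ 6.0556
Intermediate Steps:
r(Q) = Q*(-3 + Q) (r(Q) = (-3 + Q)*Q = Q*(-3 + Q))
v = 36 (v = (6 + ((-1 + 4)*1)*(-3 + (-1 + 4)*1))**2 = (6 + (3*1)*(-3 + 3*1))**2 = (6 + 3*(-3 + 3))**2 = (6 + 3*0)**2 = (6 + 0)**2 = 6**2 = 36)
(157 + 61)/(v + o(-1)) = (157 + 61)/(36 + 0) = 218/36 = (1/36)*218 = 109/18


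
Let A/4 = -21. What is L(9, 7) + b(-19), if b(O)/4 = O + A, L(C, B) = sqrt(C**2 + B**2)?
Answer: -412 + sqrt(130) ≈ -400.60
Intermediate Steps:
L(C, B) = sqrt(B**2 + C**2)
A = -84 (A = 4*(-21) = -84)
b(O) = -336 + 4*O (b(O) = 4*(O - 84) = 4*(-84 + O) = -336 + 4*O)
L(9, 7) + b(-19) = sqrt(7**2 + 9**2) + (-336 + 4*(-19)) = sqrt(49 + 81) + (-336 - 76) = sqrt(130) - 412 = -412 + sqrt(130)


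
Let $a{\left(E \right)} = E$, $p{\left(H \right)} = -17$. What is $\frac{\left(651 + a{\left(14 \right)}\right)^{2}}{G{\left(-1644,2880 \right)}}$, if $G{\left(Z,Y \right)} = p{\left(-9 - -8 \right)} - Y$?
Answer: $- \frac{442225}{2897} \approx -152.65$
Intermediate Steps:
$G{\left(Z,Y \right)} = -17 - Y$
$\frac{\left(651 + a{\left(14 \right)}\right)^{2}}{G{\left(-1644,2880 \right)}} = \frac{\left(651 + 14\right)^{2}}{-17 - 2880} = \frac{665^{2}}{-17 - 2880} = \frac{442225}{-2897} = 442225 \left(- \frac{1}{2897}\right) = - \frac{442225}{2897}$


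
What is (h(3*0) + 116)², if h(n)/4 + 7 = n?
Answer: 7744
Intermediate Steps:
h(n) = -28 + 4*n
(h(3*0) + 116)² = ((-28 + 4*(3*0)) + 116)² = ((-28 + 4*0) + 116)² = ((-28 + 0) + 116)² = (-28 + 116)² = 88² = 7744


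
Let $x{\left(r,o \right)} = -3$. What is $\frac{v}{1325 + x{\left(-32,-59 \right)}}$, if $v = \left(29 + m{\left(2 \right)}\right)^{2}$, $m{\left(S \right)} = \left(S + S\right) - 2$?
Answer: $\frac{961}{1322} \approx 0.72693$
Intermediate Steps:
$m{\left(S \right)} = -2 + 2 S$ ($m{\left(S \right)} = 2 S - 2 = -2 + 2 S$)
$v = 961$ ($v = \left(29 + \left(-2 + 2 \cdot 2\right)\right)^{2} = \left(29 + \left(-2 + 4\right)\right)^{2} = \left(29 + 2\right)^{2} = 31^{2} = 961$)
$\frac{v}{1325 + x{\left(-32,-59 \right)}} = \frac{961}{1325 - 3} = \frac{961}{1322}$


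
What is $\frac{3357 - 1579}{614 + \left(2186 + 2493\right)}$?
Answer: $\frac{1778}{5293} \approx 0.33592$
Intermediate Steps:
$\frac{3357 - 1579}{614 + \left(2186 + 2493\right)} = \frac{1778}{614 + 4679} = \frac{1778}{5293}$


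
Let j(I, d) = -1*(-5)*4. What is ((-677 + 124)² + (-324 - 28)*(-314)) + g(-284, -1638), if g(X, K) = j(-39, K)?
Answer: 416357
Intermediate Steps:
j(I, d) = 20 (j(I, d) = 5*4 = 20)
g(X, K) = 20
((-677 + 124)² + (-324 - 28)*(-314)) + g(-284, -1638) = ((-677 + 124)² + (-324 - 28)*(-314)) + 20 = ((-553)² - 352*(-314)) + 20 = (305809 + 110528) + 20 = 416337 + 20 = 416357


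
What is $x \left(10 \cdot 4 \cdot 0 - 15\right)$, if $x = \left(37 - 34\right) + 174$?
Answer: $-2655$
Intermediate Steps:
$x = 177$ ($x = 3 + 174 = 177$)
$x \left(10 \cdot 4 \cdot 0 - 15\right) = 177 \left(10 \cdot 4 \cdot 0 - 15\right) = 177 \left(10 \cdot 0 - 15\right) = 177 \left(0 - 15\right) = 177 \left(-15\right) = -2655$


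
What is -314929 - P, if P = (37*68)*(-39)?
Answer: -216805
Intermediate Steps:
P = -98124 (P = 2516*(-39) = -98124)
-314929 - P = -314929 - 1*(-98124) = -314929 + 98124 = -216805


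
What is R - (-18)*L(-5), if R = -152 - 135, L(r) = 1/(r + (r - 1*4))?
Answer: -2018/7 ≈ -288.29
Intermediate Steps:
L(r) = 1/(-4 + 2*r) (L(r) = 1/(r + (r - 4)) = 1/(r + (-4 + r)) = 1/(-4 + 2*r))
R = -287
R - (-18)*L(-5) = -287 - (-18)*1/(2*(-2 - 5)) = -287 - (-18)*(1/2)/(-7) = -287 - (-18)*(1/2)*(-1/7) = -287 - (-18)*(-1)/14 = -287 - 1*9/7 = -287 - 9/7 = -2018/7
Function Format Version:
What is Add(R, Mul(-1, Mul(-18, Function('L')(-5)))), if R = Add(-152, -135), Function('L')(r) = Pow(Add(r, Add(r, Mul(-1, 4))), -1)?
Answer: Rational(-2018, 7) ≈ -288.29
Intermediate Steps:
Function('L')(r) = Pow(Add(-4, Mul(2, r)), -1) (Function('L')(r) = Pow(Add(r, Add(r, -4)), -1) = Pow(Add(r, Add(-4, r)), -1) = Pow(Add(-4, Mul(2, r)), -1))
R = -287
Add(R, Mul(-1, Mul(-18, Function('L')(-5)))) = Add(-287, Mul(-1, Mul(-18, Mul(Rational(1, 2), Pow(Add(-2, -5), -1))))) = Add(-287, Mul(-1, Mul(-18, Mul(Rational(1, 2), Pow(-7, -1))))) = Add(-287, Mul(-1, Mul(-18, Mul(Rational(1, 2), Rational(-1, 7))))) = Add(-287, Mul(-1, Mul(-18, Rational(-1, 14)))) = Add(-287, Mul(-1, Rational(9, 7))) = Add(-287, Rational(-9, 7)) = Rational(-2018, 7)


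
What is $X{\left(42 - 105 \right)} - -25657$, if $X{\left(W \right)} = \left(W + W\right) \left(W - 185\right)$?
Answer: $56905$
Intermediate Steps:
$X{\left(W \right)} = 2 W \left(-185 + W\right)$
$X{\left(42 - 105 \right)} - -25657 = 2 \left(42 - 105\right) \left(-185 + \left(42 - 105\right)\right) - -25657 = 2 \left(42 - 105\right) \left(-185 + \left(42 - 105\right)\right) + 25657 = 2 \left(-63\right) \left(-185 - 63\right) + 25657 = 2 \left(-63\right) \left(-248\right) + 25657 = 31248 + 25657 = 56905$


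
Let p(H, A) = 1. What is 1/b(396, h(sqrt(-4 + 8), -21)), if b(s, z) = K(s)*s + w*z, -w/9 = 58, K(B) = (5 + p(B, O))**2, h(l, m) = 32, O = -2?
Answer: -1/2448 ≈ -0.00040850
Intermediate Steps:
K(B) = 36 (K(B) = (5 + 1)**2 = 6**2 = 36)
w = -522 (w = -9*58 = -522)
b(s, z) = -522*z + 36*s (b(s, z) = 36*s - 522*z = -522*z + 36*s)
1/b(396, h(sqrt(-4 + 8), -21)) = 1/(-522*32 + 36*396) = 1/(-16704 + 14256) = 1/(-2448) = -1/2448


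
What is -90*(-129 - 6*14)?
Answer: 19170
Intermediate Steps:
-90*(-129 - 6*14) = -90*(-129 - 84) = -90*(-213) = 19170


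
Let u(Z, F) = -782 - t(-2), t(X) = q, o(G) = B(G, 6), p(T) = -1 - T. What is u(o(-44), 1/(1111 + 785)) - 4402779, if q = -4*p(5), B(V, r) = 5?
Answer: -4403585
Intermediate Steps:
o(G) = 5
q = 24 (q = -4*(-1 - 1*5) = -4*(-1 - 5) = -4*(-6) = 24)
t(X) = 24
u(Z, F) = -806 (u(Z, F) = -782 - 1*24 = -782 - 24 = -806)
u(o(-44), 1/(1111 + 785)) - 4402779 = -806 - 4402779 = -4403585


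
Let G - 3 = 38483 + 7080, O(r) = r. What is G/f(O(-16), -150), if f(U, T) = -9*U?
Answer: 22783/72 ≈ 316.43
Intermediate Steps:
G = 45566 (G = 3 + (38483 + 7080) = 3 + 45563 = 45566)
G/f(O(-16), -150) = 45566/((-9*(-16))) = 45566/144 = 45566*(1/144) = 22783/72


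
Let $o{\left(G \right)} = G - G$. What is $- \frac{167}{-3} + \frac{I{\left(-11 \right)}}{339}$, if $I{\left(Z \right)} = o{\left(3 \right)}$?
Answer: $\frac{167}{3} \approx 55.667$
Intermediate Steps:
$o{\left(G \right)} = 0$
$I{\left(Z \right)} = 0$
$- \frac{167}{-3} + \frac{I{\left(-11 \right)}}{339} = - \frac{167}{-3} + \frac{0}{339} = \left(-167\right) \left(- \frac{1}{3}\right) + 0 \cdot \frac{1}{339} = \frac{167}{3} + 0 = \frac{167}{3}$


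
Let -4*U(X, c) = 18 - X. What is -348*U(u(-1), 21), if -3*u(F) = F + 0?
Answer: 1537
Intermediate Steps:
u(F) = -F/3 (u(F) = -(F + 0)/3 = -F/3)
U(X, c) = -9/2 + X/4 (U(X, c) = -(18 - X)/4 = -9/2 + X/4)
-348*U(u(-1), 21) = -348*(-9/2 + (-1/3*(-1))/4) = -348*(-9/2 + (1/4)*(1/3)) = -348*(-9/2 + 1/12) = -348*(-53/12) = 1537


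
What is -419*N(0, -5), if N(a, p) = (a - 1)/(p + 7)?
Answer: 419/2 ≈ 209.50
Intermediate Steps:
N(a, p) = (-1 + a)/(7 + p)
-419*N(0, -5) = -419*(-1 + 0)/(7 - 5) = -419*(-1)/2 = -419*(-½) = 419/2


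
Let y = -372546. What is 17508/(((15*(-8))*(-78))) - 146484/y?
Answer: 4060507/1793740 ≈ 2.2637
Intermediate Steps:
17508/(((15*(-8))*(-78))) - 146484/y = 17508/(((15*(-8))*(-78))) - 146484/(-372546) = 17508/((-120*(-78))) - 146484*(-1/372546) = 17508/9360 + 8138/20697 = 17508*(1/9360) + 8138/20697 = 1459/780 + 8138/20697 = 4060507/1793740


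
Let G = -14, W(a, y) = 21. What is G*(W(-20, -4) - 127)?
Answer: 1484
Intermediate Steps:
G*(W(-20, -4) - 127) = -14*(21 - 127) = -14*(-106) = 1484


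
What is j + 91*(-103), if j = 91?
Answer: -9282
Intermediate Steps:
j + 91*(-103) = 91 + 91*(-103) = 91 - 9373 = -9282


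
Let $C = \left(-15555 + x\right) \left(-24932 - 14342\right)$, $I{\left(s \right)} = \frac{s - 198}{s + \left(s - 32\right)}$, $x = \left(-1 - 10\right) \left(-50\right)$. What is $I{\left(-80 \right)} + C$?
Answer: $\frac{56573411659}{96} \approx 5.8931 \cdot 10^{8}$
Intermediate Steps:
$x = 550$ ($x = \left(-11\right) \left(-50\right) = 550$)
$I{\left(s \right)} = \frac{-198 + s}{-32 + 2 s}$ ($I{\left(s \right)} = \frac{-198 + s}{s + \left(s - 32\right)} = \frac{-198 + s}{s + \left(-32 + s\right)} = \frac{-198 + s}{-32 + 2 s}$)
$C = 589306370$ ($C = \left(-15555 + 550\right) \left(-24932 - 14342\right) = \left(-15005\right) \left(-39274\right) = 589306370$)
$I{\left(-80 \right)} + C = \frac{-198 - 80}{2 \left(-16 - 80\right)} + 589306370 = \frac{1}{2} \frac{1}{-96} \left(-278\right) + 589306370 = \frac{1}{2} \left(- \frac{1}{96}\right) \left(-278\right) + 589306370 = \frac{139}{96} + 589306370 = \frac{56573411659}{96}$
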